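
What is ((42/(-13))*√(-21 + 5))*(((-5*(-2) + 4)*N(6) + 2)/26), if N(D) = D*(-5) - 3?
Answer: 38640*I/169 ≈ 228.64*I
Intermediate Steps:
N(D) = -3 - 5*D (N(D) = -5*D - 3 = -3 - 5*D)
((42/(-13))*√(-21 + 5))*(((-5*(-2) + 4)*N(6) + 2)/26) = ((42/(-13))*√(-21 + 5))*(((-5*(-2) + 4)*(-3 - 5*6) + 2)/26) = ((42*(-1/13))*√(-16))*(((10 + 4)*(-3 - 30) + 2)*(1/26)) = (-168*I/13)*((14*(-33) + 2)*(1/26)) = (-168*I/13)*((-462 + 2)*(1/26)) = (-168*I/13)*(-460*1/26) = -168*I/13*(-230/13) = 38640*I/169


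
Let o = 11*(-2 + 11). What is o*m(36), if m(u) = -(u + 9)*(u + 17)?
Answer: -236115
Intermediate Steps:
o = 99 (o = 11*9 = 99)
m(u) = -(9 + u)*(17 + u)
o*m(36) = 99*(-153 - 1*36**2 - 26*36) = 99*(-153 - 1*1296 - 936) = 99*(-153 - 1296 - 936) = 99*(-2385) = -236115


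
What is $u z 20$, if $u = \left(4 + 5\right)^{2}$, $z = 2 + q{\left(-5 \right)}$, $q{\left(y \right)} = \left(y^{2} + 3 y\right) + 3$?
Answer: $24300$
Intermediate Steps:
$q{\left(y \right)} = 3 + y^{2} + 3 y$
$z = 15$ ($z = 2 + \left(3 + \left(-5\right)^{2} + 3 \left(-5\right)\right) = 2 + \left(3 + 25 - 15\right) = 2 + 13 = 15$)
$u = 81$ ($u = 9^{2} = 81$)
$u z 20 = 81 \cdot 15 \cdot 20 = 1215 \cdot 20 = 24300$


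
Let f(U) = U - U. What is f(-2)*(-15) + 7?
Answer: 7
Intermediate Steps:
f(U) = 0
f(-2)*(-15) + 7 = 0*(-15) + 7 = 0 + 7 = 7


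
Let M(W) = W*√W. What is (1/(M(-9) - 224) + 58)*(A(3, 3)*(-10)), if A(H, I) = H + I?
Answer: -35427192/10181 - 324*I/10181 ≈ -3479.7 - 0.031824*I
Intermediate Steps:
M(W) = W^(3/2)
(1/(M(-9) - 224) + 58)*(A(3, 3)*(-10)) = (1/((-9)^(3/2) - 224) + 58)*((3 + 3)*(-10)) = (1/(-27*I - 224) + 58)*(6*(-10)) = (1/(-224 - 27*I) + 58)*(-60) = ((-224 + 27*I)/50905 + 58)*(-60) = (58 + (-224 + 27*I)/50905)*(-60) = -3480 - 12*(-224 + 27*I)/10181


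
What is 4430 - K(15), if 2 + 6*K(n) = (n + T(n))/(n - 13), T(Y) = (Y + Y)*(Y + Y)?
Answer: 52249/12 ≈ 4354.1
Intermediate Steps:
T(Y) = 4*Y² (T(Y) = (2*Y)*(2*Y) = 4*Y²)
K(n) = -⅓ + (n + 4*n²)/(6*(-13 + n)) (K(n) = -⅓ + ((n + 4*n²)/(n - 13))/6 = -⅓ + ((n + 4*n²)/(-13 + n))/6 = -⅓ + (n + 4*n²)/(6*(-13 + n)))
4430 - K(15) = 4430 - (26 - 1*15 + 4*15²)/(6*(-13 + 15)) = 4430 - (26 - 15 + 4*225)/(6*2) = 4430 - (26 - 15 + 900)/(6*2) = 4430 - 911/(6*2) = 4430 - 1*911/12 = 4430 - 911/12 = 52249/12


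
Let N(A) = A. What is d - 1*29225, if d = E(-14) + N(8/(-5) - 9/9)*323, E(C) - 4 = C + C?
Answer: -150444/5 ≈ -30089.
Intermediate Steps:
E(C) = 4 + 2*C (E(C) = 4 + (C + C) = 4 + 2*C)
d = -4319/5 (d = (4 + 2*(-14)) + (8/(-5) - 9/9)*323 = (4 - 28) + (8*(-⅕) - 9*⅑)*323 = -24 + (-8/5 - 1)*323 = -24 - 13/5*323 = -24 - 4199/5 = -4319/5 ≈ -863.80)
d - 1*29225 = -4319/5 - 1*29225 = -4319/5 - 29225 = -150444/5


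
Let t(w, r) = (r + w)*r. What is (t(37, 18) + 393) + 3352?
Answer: 4735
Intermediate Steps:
t(w, r) = r*(r + w)
(t(37, 18) + 393) + 3352 = (18*(18 + 37) + 393) + 3352 = (18*55 + 393) + 3352 = (990 + 393) + 3352 = 1383 + 3352 = 4735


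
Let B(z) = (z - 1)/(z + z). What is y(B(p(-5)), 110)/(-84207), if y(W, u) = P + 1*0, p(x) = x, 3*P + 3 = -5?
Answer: 8/252621 ≈ 3.1668e-5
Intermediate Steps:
P = -8/3 (P = -1 + (⅓)*(-5) = -1 - 5/3 = -8/3 ≈ -2.6667)
B(z) = (-1 + z)/(2*z) (B(z) = (-1 + z)/((2*z)) = (-1 + z)*(1/(2*z)) = (-1 + z)/(2*z))
y(W, u) = -8/3 (y(W, u) = -8/3 + 1*0 = -8/3 + 0 = -8/3)
y(B(p(-5)), 110)/(-84207) = -8/3/(-84207) = -8/3*(-1/84207) = 8/252621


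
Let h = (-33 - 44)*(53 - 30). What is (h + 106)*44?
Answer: -73260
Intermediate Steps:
h = -1771 (h = -77*23 = -1771)
(h + 106)*44 = (-1771 + 106)*44 = -1665*44 = -73260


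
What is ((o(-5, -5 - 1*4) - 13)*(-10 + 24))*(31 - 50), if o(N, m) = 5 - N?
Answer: 798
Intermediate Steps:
((o(-5, -5 - 1*4) - 13)*(-10 + 24))*(31 - 50) = (((5 - 1*(-5)) - 13)*(-10 + 24))*(31 - 50) = (((5 + 5) - 13)*14)*(-19) = ((10 - 13)*14)*(-19) = -3*14*(-19) = -42*(-19) = 798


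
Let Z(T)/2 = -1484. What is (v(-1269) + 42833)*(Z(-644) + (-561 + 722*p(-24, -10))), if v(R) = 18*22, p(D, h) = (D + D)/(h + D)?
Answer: -1844365285/17 ≈ -1.0849e+8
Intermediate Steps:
p(D, h) = 2*D/(D + h) (p(D, h) = (2*D)/(D + h) = 2*D/(D + h))
Z(T) = -2968 (Z(T) = 2*(-1484) = -2968)
v(R) = 396
(v(-1269) + 42833)*(Z(-644) + (-561 + 722*p(-24, -10))) = (396 + 42833)*(-2968 + (-561 + 722*(2*(-24)/(-24 - 10)))) = 43229*(-2968 + (-561 + 722*(2*(-24)/(-34)))) = 43229*(-2968 + (-561 + 722*(2*(-24)*(-1/34)))) = 43229*(-2968 + (-561 + 722*(24/17))) = 43229*(-2968 + (-561 + 17328/17)) = 43229*(-2968 + 7791/17) = 43229*(-42665/17) = -1844365285/17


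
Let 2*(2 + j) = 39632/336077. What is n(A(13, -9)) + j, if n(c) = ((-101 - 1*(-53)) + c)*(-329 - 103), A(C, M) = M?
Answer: 8274907710/336077 ≈ 24622.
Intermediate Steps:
n(c) = 20736 - 432*c (n(c) = ((-101 + 53) + c)*(-432) = (-48 + c)*(-432) = 20736 - 432*c)
j = -652338/336077 (j = -2 + (39632/336077)/2 = -2 + (39632*(1/336077))/2 = -2 + (½)*(39632/336077) = -2 + 19816/336077 = -652338/336077 ≈ -1.9410)
n(A(13, -9)) + j = (20736 - 432*(-9)) - 652338/336077 = (20736 + 3888) - 652338/336077 = 24624 - 652338/336077 = 8274907710/336077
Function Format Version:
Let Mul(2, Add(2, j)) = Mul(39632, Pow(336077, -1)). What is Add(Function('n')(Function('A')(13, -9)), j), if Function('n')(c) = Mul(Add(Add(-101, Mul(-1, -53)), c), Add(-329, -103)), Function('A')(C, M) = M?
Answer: Rational(8274907710, 336077) ≈ 24622.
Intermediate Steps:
Function('n')(c) = Add(20736, Mul(-432, c)) (Function('n')(c) = Mul(Add(Add(-101, 53), c), -432) = Mul(Add(-48, c), -432) = Add(20736, Mul(-432, c)))
j = Rational(-652338, 336077) (j = Add(-2, Mul(Rational(1, 2), Mul(39632, Pow(336077, -1)))) = Add(-2, Mul(Rational(1, 2), Mul(39632, Rational(1, 336077)))) = Add(-2, Mul(Rational(1, 2), Rational(39632, 336077))) = Add(-2, Rational(19816, 336077)) = Rational(-652338, 336077) ≈ -1.9410)
Add(Function('n')(Function('A')(13, -9)), j) = Add(Add(20736, Mul(-432, -9)), Rational(-652338, 336077)) = Add(Add(20736, 3888), Rational(-652338, 336077)) = Add(24624, Rational(-652338, 336077)) = Rational(8274907710, 336077)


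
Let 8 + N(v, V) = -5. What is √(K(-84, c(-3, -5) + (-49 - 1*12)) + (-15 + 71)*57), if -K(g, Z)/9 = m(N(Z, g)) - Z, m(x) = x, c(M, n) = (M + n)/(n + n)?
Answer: 2*√17295/5 ≈ 52.604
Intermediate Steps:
c(M, n) = (M + n)/(2*n) (c(M, n) = (M + n)/((2*n)) = (M + n)*(1/(2*n)) = (M + n)/(2*n))
N(v, V) = -13 (N(v, V) = -8 - 5 = -13)
K(g, Z) = 117 + 9*Z (K(g, Z) = -9*(-13 - Z) = 117 + 9*Z)
√(K(-84, c(-3, -5) + (-49 - 1*12)) + (-15 + 71)*57) = √((117 + 9*((½)*(-3 - 5)/(-5) + (-49 - 1*12))) + (-15 + 71)*57) = √((117 + 9*((½)*(-⅕)*(-8) + (-49 - 12))) + 56*57) = √((117 + 9*(⅘ - 61)) + 3192) = √((117 + 9*(-301/5)) + 3192) = √((117 - 2709/5) + 3192) = √(-2124/5 + 3192) = √(13836/5) = 2*√17295/5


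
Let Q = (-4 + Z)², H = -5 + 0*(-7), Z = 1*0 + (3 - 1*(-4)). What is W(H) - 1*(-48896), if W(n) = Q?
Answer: 48905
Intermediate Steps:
Z = 7 (Z = 0 + (3 + 4) = 0 + 7 = 7)
H = -5 (H = -5 + 0 = -5)
Q = 9 (Q = (-4 + 7)² = 3² = 9)
W(n) = 9
W(H) - 1*(-48896) = 9 - 1*(-48896) = 9 + 48896 = 48905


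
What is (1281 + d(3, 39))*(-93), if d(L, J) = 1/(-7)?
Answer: -833838/7 ≈ -1.1912e+5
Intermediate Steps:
d(L, J) = -⅐
(1281 + d(3, 39))*(-93) = (1281 - ⅐)*(-93) = (8966/7)*(-93) = -833838/7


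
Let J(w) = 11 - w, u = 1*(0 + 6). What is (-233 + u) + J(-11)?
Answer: -205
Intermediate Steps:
u = 6 (u = 1*6 = 6)
(-233 + u) + J(-11) = (-233 + 6) + (11 - 1*(-11)) = -227 + (11 + 11) = -227 + 22 = -205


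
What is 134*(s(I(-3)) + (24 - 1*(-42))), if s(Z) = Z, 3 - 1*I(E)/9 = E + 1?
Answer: 14874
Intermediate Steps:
I(E) = 18 - 9*E (I(E) = 27 - 9*(E + 1) = 27 - 9*(1 + E) = 27 + (-9 - 9*E) = 18 - 9*E)
134*(s(I(-3)) + (24 - 1*(-42))) = 134*((18 - 9*(-3)) + (24 - 1*(-42))) = 134*((18 + 27) + (24 + 42)) = 134*(45 + 66) = 134*111 = 14874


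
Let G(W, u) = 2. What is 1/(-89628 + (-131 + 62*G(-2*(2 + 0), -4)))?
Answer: -1/89635 ≈ -1.1156e-5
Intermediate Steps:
1/(-89628 + (-131 + 62*G(-2*(2 + 0), -4))) = 1/(-89628 + (-131 + 62*2)) = 1/(-89628 + (-131 + 124)) = 1/(-89628 - 7) = 1/(-89635) = -1/89635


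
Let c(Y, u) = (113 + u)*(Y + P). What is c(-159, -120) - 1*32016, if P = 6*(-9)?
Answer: -30525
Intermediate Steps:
P = -54
c(Y, u) = (-54 + Y)*(113 + u) (c(Y, u) = (113 + u)*(Y - 54) = (113 + u)*(-54 + Y) = (-54 + Y)*(113 + u))
c(-159, -120) - 1*32016 = (-6102 - 54*(-120) + 113*(-159) - 159*(-120)) - 1*32016 = (-6102 + 6480 - 17967 + 19080) - 32016 = 1491 - 32016 = -30525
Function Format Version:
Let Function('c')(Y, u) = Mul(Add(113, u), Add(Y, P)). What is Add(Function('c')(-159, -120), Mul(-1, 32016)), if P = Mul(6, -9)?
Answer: -30525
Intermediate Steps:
P = -54
Function('c')(Y, u) = Mul(Add(-54, Y), Add(113, u)) (Function('c')(Y, u) = Mul(Add(113, u), Add(Y, -54)) = Mul(Add(113, u), Add(-54, Y)) = Mul(Add(-54, Y), Add(113, u)))
Add(Function('c')(-159, -120), Mul(-1, 32016)) = Add(Add(-6102, Mul(-54, -120), Mul(113, -159), Mul(-159, -120)), Mul(-1, 32016)) = Add(Add(-6102, 6480, -17967, 19080), -32016) = Add(1491, -32016) = -30525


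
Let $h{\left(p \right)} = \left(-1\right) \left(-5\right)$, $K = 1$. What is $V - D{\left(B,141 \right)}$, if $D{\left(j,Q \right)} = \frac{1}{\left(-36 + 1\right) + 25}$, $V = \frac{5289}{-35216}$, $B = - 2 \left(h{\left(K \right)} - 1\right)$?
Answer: $- \frac{8837}{176080} \approx -0.050187$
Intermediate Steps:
$h{\left(p \right)} = 5$
$B = -8$ ($B = - 2 \left(5 - 1\right) = \left(-2\right) 4 = -8$)
$V = - \frac{5289}{35216}$ ($V = 5289 \left(- \frac{1}{35216}\right) = - \frac{5289}{35216} \approx -0.15019$)
$D{\left(j,Q \right)} = - \frac{1}{10}$ ($D{\left(j,Q \right)} = \frac{1}{-35 + 25} = \frac{1}{-10} = - \frac{1}{10}$)
$V - D{\left(B,141 \right)} = - \frac{5289}{35216} - - \frac{1}{10} = - \frac{5289}{35216} + \frac{1}{10} = - \frac{8837}{176080}$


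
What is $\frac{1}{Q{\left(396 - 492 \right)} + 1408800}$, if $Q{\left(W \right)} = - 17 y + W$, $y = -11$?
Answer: $\frac{1}{1408891} \approx 7.0978 \cdot 10^{-7}$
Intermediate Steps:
$Q{\left(W \right)} = 187 + W$ ($Q{\left(W \right)} = \left(-17\right) \left(-11\right) + W = 187 + W$)
$\frac{1}{Q{\left(396 - 492 \right)} + 1408800} = \frac{1}{\left(187 + \left(396 - 492\right)\right) + 1408800} = \frac{1}{\left(187 - 96\right) + 1408800} = \frac{1}{91 + 1408800} = \frac{1}{1408891}$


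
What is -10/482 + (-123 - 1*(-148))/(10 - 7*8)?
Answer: -6255/11086 ≈ -0.56423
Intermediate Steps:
-10/482 + (-123 - 1*(-148))/(10 - 7*8) = -10*1/482 + (-123 + 148)/(10 - 56) = -5/241 + 25/(-46) = -5/241 + 25*(-1/46) = -5/241 - 25/46 = -6255/11086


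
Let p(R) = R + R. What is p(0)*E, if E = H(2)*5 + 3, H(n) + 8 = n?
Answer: 0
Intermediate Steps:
H(n) = -8 + n
p(R) = 2*R
E = -27 (E = (-8 + 2)*5 + 3 = -6*5 + 3 = -30 + 3 = -27)
p(0)*E = (2*0)*(-27) = 0*(-27) = 0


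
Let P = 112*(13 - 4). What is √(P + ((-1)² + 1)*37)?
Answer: √1082 ≈ 32.894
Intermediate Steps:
P = 1008 (P = 112*9 = 1008)
√(P + ((-1)² + 1)*37) = √(1008 + ((-1)² + 1)*37) = √(1008 + (1 + 1)*37) = √(1008 + 2*37) = √(1008 + 74) = √1082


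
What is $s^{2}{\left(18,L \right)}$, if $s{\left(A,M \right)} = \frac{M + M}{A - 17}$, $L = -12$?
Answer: $576$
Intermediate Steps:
$s{\left(A,M \right)} = \frac{2 M}{-17 + A}$
$s^{2}{\left(18,L \right)} = \left(2 \left(-12\right) \frac{1}{-17 + 18}\right)^{2} = \left(2 \left(-12\right) 1^{-1}\right)^{2} = \left(2 \left(-12\right) 1\right)^{2} = \left(-24\right)^{2} = 576$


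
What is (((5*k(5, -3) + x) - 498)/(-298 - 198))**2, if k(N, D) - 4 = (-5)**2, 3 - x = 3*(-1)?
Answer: 120409/246016 ≈ 0.48944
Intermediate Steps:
x = 6 (x = 3 - 3*(-1) = 3 - 1*(-3) = 3 + 3 = 6)
k(N, D) = 29 (k(N, D) = 4 + (-5)**2 = 4 + 25 = 29)
(((5*k(5, -3) + x) - 498)/(-298 - 198))**2 = (((5*29 + 6) - 498)/(-298 - 198))**2 = (((145 + 6) - 498)/(-496))**2 = ((151 - 498)*(-1/496))**2 = (-347*(-1/496))**2 = (347/496)**2 = 120409/246016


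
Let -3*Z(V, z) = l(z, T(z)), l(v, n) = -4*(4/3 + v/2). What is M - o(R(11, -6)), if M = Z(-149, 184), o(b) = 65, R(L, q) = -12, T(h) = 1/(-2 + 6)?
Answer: 535/9 ≈ 59.444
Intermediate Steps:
T(h) = 1/4
l(v, n) = -16/3 - 2*v (l(v, n) = -4*(4*(1/3) + v*(1/2)) = -4*(4/3 + v/2) = -16/3 - 2*v)
Z(V, z) = 16/9 + 2*z/3 (Z(V, z) = -(-16/3 - 2*z)/3 = 16/9 + 2*z/3)
M = 1120/9 (M = 16/9 + (2/3)*184 = 16/9 + 368/3 = 1120/9 ≈ 124.44)
M - o(R(11, -6)) = 1120/9 - 1*65 = 1120/9 - 65 = 535/9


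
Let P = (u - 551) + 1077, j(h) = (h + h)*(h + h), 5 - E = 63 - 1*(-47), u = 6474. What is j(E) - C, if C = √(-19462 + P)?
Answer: 44100 - I*√12462 ≈ 44100.0 - 111.63*I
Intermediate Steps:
E = -105 (E = 5 - (63 - 1*(-47)) = 5 - (63 + 47) = 5 - 1*110 = 5 - 110 = -105)
j(h) = 4*h² (j(h) = (2*h)*(2*h) = 4*h²)
P = 7000 (P = (6474 - 551) + 1077 = 5923 + 1077 = 7000)
C = I*√12462 (C = √(-19462 + 7000) = √(-12462) = I*√12462 ≈ 111.63*I)
j(E) - C = 4*(-105)² - I*√12462 = 4*11025 - I*√12462 = 44100 - I*√12462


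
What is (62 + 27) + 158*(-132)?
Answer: -20767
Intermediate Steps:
(62 + 27) + 158*(-132) = 89 - 20856 = -20767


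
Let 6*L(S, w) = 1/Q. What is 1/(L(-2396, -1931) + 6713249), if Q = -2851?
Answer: 17106/114836837393 ≈ 1.4896e-7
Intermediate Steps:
L(S, w) = -1/17106 (L(S, w) = (1/6)/(-2851) = (1/6)*(-1/2851) = -1/17106)
1/(L(-2396, -1931) + 6713249) = 1/(-1/17106 + 6713249) = 1/(114836837393/17106) = 17106/114836837393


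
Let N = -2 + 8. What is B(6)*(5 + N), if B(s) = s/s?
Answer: 11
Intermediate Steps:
B(s) = 1
N = 6
B(6)*(5 + N) = 1*(5 + 6) = 1*11 = 11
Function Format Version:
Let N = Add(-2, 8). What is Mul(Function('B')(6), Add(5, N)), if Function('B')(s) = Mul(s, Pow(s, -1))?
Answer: 11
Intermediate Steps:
Function('B')(s) = 1
N = 6
Mul(Function('B')(6), Add(5, N)) = Mul(1, Add(5, 6)) = Mul(1, 11) = 11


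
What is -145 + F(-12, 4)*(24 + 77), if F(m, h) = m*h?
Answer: -4993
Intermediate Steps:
F(m, h) = h*m
-145 + F(-12, 4)*(24 + 77) = -145 + (4*(-12))*(24 + 77) = -145 - 48*101 = -145 - 4848 = -4993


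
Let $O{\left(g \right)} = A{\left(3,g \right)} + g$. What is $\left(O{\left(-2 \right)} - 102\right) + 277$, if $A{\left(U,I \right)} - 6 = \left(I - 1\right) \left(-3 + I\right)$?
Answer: $194$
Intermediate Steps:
$A{\left(U,I \right)} = 6 + \left(-1 + I\right) \left(-3 + I\right)$ ($A{\left(U,I \right)} = 6 + \left(I - 1\right) \left(-3 + I\right) = 6 + \left(-1 + I\right) \left(-3 + I\right)$)
$O{\left(g \right)} = 9 + g^{2} - 3 g$ ($O{\left(g \right)} = \left(9 + g^{2} - 4 g\right) + g = 9 + g^{2} - 3 g$)
$\left(O{\left(-2 \right)} - 102\right) + 277 = \left(\left(9 + \left(-2\right)^{2} - -6\right) - 102\right) + 277 = \left(\left(9 + 4 + 6\right) - 102\right) + 277 = \left(19 - 102\right) + 277 = -83 + 277 = 194$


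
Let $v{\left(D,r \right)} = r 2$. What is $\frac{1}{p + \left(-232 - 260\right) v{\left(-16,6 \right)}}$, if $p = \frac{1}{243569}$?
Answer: $- \frac{243569}{1438031375} \approx -0.00016938$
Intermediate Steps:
$p = \frac{1}{243569} \approx 4.1056 \cdot 10^{-6}$
$v{\left(D,r \right)} = 2 r$
$\frac{1}{p + \left(-232 - 260\right) v{\left(-16,6 \right)}} = \frac{1}{\frac{1}{243569} + \left(-232 - 260\right) 2 \cdot 6} = \frac{1}{\frac{1}{243569} - 5904} = \frac{1}{- \frac{1438031375}{243569}} = - \frac{243569}{1438031375}$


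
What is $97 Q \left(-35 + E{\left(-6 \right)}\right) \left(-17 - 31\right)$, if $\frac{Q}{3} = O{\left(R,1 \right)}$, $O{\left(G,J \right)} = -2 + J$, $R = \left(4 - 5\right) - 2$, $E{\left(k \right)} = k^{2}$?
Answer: $13968$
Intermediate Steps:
$R = -3$ ($R = -1 - 2 = -3$)
$Q = -3$ ($Q = 3 \left(-2 + 1\right) = 3 \left(-1\right) = -3$)
$97 Q \left(-35 + E{\left(-6 \right)}\right) \left(-17 - 31\right) = 97 \left(-3\right) \left(-35 + \left(-6\right)^{2}\right) \left(-17 - 31\right) = - 291 \left(-35 + 36\right) \left(-48\right) = - 291 \cdot 1 \left(-48\right) = \left(-291\right) \left(-48\right) = 13968$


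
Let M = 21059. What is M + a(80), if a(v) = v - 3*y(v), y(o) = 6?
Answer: 21121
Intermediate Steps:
a(v) = -18 + v (a(v) = v - 3*6 = v - 18 = -18 + v)
M + a(80) = 21059 + (-18 + 80) = 21059 + 62 = 21121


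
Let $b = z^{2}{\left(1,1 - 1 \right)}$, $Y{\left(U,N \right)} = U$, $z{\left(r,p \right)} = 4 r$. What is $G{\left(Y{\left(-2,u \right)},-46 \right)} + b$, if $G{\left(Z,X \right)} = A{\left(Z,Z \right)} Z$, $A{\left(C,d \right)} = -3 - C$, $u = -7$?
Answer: $18$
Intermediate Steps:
$G{\left(Z,X \right)} = Z \left(-3 - Z\right)$ ($G{\left(Z,X \right)} = \left(-3 - Z\right) Z = Z \left(-3 - Z\right)$)
$b = 16$ ($b = \left(4 \cdot 1\right)^{2} = 4^{2} = 16$)
$G{\left(Y{\left(-2,u \right)},-46 \right)} + b = \left(-1\right) \left(-2\right) \left(3 - 2\right) + 16 = \left(-1\right) \left(-2\right) 1 + 16 = 2 + 16 = 18$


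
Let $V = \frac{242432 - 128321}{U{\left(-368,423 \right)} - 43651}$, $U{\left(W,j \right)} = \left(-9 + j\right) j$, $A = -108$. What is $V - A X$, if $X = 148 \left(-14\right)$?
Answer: $- \frac{949030335}{4241} \approx -2.2378 \cdot 10^{5}$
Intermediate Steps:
$X = -2072$
$U{\left(W,j \right)} = j \left(-9 + j\right)$
$V = \frac{3681}{4241}$ ($V = \frac{242432 - 128321}{423 \left(-9 + 423\right) - 43651} = \frac{114111}{423 \cdot 414 - 43651} = \frac{114111}{175122 - 43651} = \frac{114111}{131471} = 114111 \cdot \frac{1}{131471} = \frac{3681}{4241} \approx 0.86796$)
$V - A X = \frac{3681}{4241} - \left(-108\right) \left(-2072\right) = \frac{3681}{4241} - 223776 = - \frac{949030335}{4241}$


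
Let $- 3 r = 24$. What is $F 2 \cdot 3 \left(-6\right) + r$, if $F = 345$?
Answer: $-12428$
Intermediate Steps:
$r = -8$ ($r = \left(- \frac{1}{3}\right) 24 = -8$)
$F 2 \cdot 3 \left(-6\right) + r = 345 \cdot 2 \cdot 3 \left(-6\right) - 8 = 345 \cdot 6 \left(-6\right) - 8 = 345 \left(-36\right) - 8 = -12420 - 8 = -12428$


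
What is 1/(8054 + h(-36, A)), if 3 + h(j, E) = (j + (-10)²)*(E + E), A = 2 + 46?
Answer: 1/14195 ≈ 7.0447e-5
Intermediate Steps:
A = 48
h(j, E) = -3 + 2*E*(100 + j) (h(j, E) = -3 + (j + (-10)²)*(E + E) = -3 + (j + 100)*(2*E) = -3 + (100 + j)*(2*E) = -3 + 2*E*(100 + j))
1/(8054 + h(-36, A)) = 1/(8054 + (-3 + 200*48 + 2*48*(-36))) = 1/(8054 + (-3 + 9600 - 3456)) = 1/(8054 + 6141) = 1/14195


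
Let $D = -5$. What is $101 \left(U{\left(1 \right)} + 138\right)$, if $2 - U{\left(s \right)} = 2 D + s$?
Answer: $15049$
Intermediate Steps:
$U{\left(s \right)} = 12 - s$ ($U{\left(s \right)} = 2 - \left(2 \left(-5\right) + s\right) = 2 - \left(-10 + s\right) = 12 - s$)
$101 \left(U{\left(1 \right)} + 138\right) = 101 \left(\left(12 - 1\right) + 138\right) = 101 \left(11 + 138\right) = 101 \cdot 149 = 15049$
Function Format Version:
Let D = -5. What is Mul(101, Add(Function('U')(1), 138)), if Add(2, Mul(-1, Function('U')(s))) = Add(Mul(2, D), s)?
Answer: 15049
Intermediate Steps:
Function('U')(s) = Add(12, Mul(-1, s)) (Function('U')(s) = Add(2, Mul(-1, Add(Mul(2, -5), s))) = Add(2, Mul(-1, Add(-10, s))) = Add(2, Add(10, Mul(-1, s))) = Add(12, Mul(-1, s)))
Mul(101, Add(Function('U')(1), 138)) = Mul(101, Add(Add(12, Mul(-1, 1)), 138)) = Mul(101, Add(Add(12, -1), 138)) = Mul(101, Add(11, 138)) = Mul(101, 149) = 15049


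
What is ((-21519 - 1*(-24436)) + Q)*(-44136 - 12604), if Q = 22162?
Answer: -1422982460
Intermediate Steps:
((-21519 - 1*(-24436)) + Q)*(-44136 - 12604) = ((-21519 - 1*(-24436)) + 22162)*(-44136 - 12604) = ((-21519 + 24436) + 22162)*(-56740) = (2917 + 22162)*(-56740) = 25079*(-56740) = -1422982460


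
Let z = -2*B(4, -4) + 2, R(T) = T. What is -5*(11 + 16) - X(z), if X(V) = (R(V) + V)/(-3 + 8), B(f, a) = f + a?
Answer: -679/5 ≈ -135.80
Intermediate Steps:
B(f, a) = a + f
z = 2 (z = -2*(-4 + 4) + 2 = -2*0 + 2 = 0 + 2 = 2)
X(V) = 2*V/5 (X(V) = (V + V)/(-3 + 8) = (2*V)/5 = (2*V)*(1/5) = 2*V/5)
-5*(11 + 16) - X(z) = -5*(11 + 16) - 2*2/5 = -5*27 - 1*4/5 = -135 - 4/5 = -679/5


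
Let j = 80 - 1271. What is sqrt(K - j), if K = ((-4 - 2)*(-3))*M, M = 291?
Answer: sqrt(6429) ≈ 80.181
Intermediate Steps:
j = -1191
K = 5238 (K = ((-4 - 2)*(-3))*291 = -6*(-3)*291 = 18*291 = 5238)
sqrt(K - j) = sqrt(5238 - 1*(-1191)) = sqrt(5238 + 1191) = sqrt(6429)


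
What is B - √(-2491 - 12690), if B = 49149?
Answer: 49149 - I*√15181 ≈ 49149.0 - 123.21*I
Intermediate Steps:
B - √(-2491 - 12690) = 49149 - √(-2491 - 12690) = 49149 - √(-15181) = 49149 - I*√15181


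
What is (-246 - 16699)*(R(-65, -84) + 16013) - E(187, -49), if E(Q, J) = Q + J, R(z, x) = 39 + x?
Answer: -270577898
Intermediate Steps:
E(Q, J) = J + Q
(-246 - 16699)*(R(-65, -84) + 16013) - E(187, -49) = (-246 - 16699)*((39 - 84) + 16013) - (-49 + 187) = -16945*(-45 + 16013) - 1*138 = -16945*15968 - 138 = -270577760 - 138 = -270577898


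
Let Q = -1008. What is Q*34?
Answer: -34272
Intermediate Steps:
Q*34 = -1008*34 = -34272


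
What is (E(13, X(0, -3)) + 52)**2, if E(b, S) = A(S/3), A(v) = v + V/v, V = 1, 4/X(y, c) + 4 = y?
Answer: 21316/9 ≈ 2368.4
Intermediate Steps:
X(y, c) = 4/(-4 + y)
A(v) = v + 1/v
E(b, S) = 3/S + S/3 (E(b, S) = S/3 + 1/(S/3) = S/3 + 3/S = 3/S + S/3)
(E(13, X(0, -3)) + 52)**2 = ((3/((4/(-4 + 0))) + (4/(-4 + 0))/3) + 52)**2 = ((3/((4/(-4))) + (4/(-4))/3) + 52)**2 = ((3/((4*(-1/4))) + (4*(-1/4))/3) + 52)**2 = ((3/(-1) + (1/3)*(-1)) + 52)**2 = ((3*(-1) - 1/3) + 52)**2 = ((-3 - 1/3) + 52)**2 = (-10/3 + 52)**2 = (146/3)**2 = 21316/9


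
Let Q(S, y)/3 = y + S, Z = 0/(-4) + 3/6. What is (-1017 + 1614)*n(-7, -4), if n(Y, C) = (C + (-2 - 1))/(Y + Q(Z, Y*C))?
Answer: -8358/157 ≈ -53.236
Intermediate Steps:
Z = ½ (Z = 0*(-¼) + 3*(⅙) = 0 + ½ = ½ ≈ 0.50000)
Q(S, y) = 3*S + 3*y (Q(S, y) = 3*(y + S) = 3*(S + y) = 3*S + 3*y)
n(Y, C) = (-3 + C)/(3/2 + Y + 3*C*Y) (n(Y, C) = (C + (-2 - 1))/(Y + (3*(½) + 3*(Y*C))) = (C - 3)/(Y + (3/2 + 3*(C*Y))) = (-3 + C)/(Y + (3/2 + 3*C*Y)) = (-3 + C)/(3/2 + Y + 3*C*Y))
(-1017 + 1614)*n(-7, -4) = (-1017 + 1614)*(2*(-3 - 4)/(3 + 2*(-7) + 6*(-4)*(-7))) = 597*(2*(-7)/(3 - 14 + 168)) = 597*(2*(-7)/157) = 597*(2*(1/157)*(-7)) = 597*(-14/157) = -8358/157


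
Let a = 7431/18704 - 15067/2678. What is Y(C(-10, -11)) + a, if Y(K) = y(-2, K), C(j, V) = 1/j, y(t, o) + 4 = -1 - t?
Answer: -15853111/1926512 ≈ -8.2289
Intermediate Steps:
y(t, o) = -5 - t (y(t, o) = -4 + (-1 - t) = -5 - t)
Y(K) = -3 (Y(K) = -5 - 1*(-2) = -5 + 2 = -3)
a = -10073575/1926512 (a = 7431*(1/18704) - 15067*1/2678 = 7431/18704 - 1159/206 = -10073575/1926512 ≈ -5.2289)
Y(C(-10, -11)) + a = -3 - 10073575/1926512 = -15853111/1926512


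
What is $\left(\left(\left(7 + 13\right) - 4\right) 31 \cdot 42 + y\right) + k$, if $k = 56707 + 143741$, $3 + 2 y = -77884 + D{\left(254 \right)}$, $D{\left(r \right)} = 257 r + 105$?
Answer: $215028$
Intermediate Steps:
$D{\left(r \right)} = 105 + 257 r$
$y = -6252$ ($y = - \frac{3}{2} + \frac{-77884 + \left(105 + 257 \cdot 254\right)}{2} = - \frac{3}{2} + \frac{-77884 + \left(105 + 65278\right)}{2} = - \frac{3}{2} + \frac{-77884 + 65383}{2} = - \frac{3}{2} + \frac{1}{2} \left(-12501\right) = - \frac{3}{2} - \frac{12501}{2} = -6252$)
$k = 200448$
$\left(\left(\left(7 + 13\right) - 4\right) 31 \cdot 42 + y\right) + k = \left(\left(\left(7 + 13\right) - 4\right) 31 \cdot 42 - 6252\right) + 200448 = \left(\left(20 - 4\right) 31 \cdot 42 - 6252\right) + 200448 = \left(16 \cdot 31 \cdot 42 - 6252\right) + 200448 = \left(496 \cdot 42 - 6252\right) + 200448 = \left(20832 - 6252\right) + 200448 = 14580 + 200448 = 215028$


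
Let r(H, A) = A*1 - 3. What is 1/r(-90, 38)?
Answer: 1/35 ≈ 0.028571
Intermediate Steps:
r(H, A) = -3 + A (r(H, A) = A - 3 = -3 + A)
1/r(-90, 38) = 1/(-3 + 38) = 1/35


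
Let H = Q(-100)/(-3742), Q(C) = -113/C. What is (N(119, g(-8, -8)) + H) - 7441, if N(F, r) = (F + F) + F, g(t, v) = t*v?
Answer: -2650832913/374200 ≈ -7084.0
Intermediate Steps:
N(F, r) = 3*F (N(F, r) = 2*F + F = 3*F)
H = -113/374200 (H = -113/(-100)/(-3742) = -113*(-1/100)*(-1/3742) = (113/100)*(-1/3742) = -113/374200 ≈ -0.00030198)
(N(119, g(-8, -8)) + H) - 7441 = (3*119 - 113/374200) - 7441 = (357 - 113/374200) - 7441 = 133589287/374200 - 7441 = -2650832913/374200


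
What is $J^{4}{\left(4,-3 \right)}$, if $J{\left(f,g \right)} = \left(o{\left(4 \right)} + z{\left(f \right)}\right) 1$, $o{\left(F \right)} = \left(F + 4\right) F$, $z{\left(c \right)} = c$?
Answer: $1679616$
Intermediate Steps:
$o{\left(F \right)} = F \left(4 + F\right)$ ($o{\left(F \right)} = \left(4 + F\right) F = F \left(4 + F\right)$)
$J{\left(f,g \right)} = 32 + f$ ($J{\left(f,g \right)} = \left(4 \left(4 + 4\right) + f\right) 1 = \left(4 \cdot 8 + f\right) 1 = \left(32 + f\right) 1 = 32 + f$)
$J^{4}{\left(4,-3 \right)} = \left(32 + 4\right)^{4} = 36^{4} = 1679616$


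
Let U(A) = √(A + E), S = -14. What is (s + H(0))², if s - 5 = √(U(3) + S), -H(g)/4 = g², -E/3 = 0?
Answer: (5 + √(-14 + √3))² ≈ 12.732 + 35.026*I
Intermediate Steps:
E = 0 (E = -3*0 = 0)
U(A) = √A (U(A) = √(A + 0) = √A)
H(g) = -4*g²
s = 5 + √(-14 + √3) (s = 5 + √(√3 - 14) = 5 + √(-14 + √3) ≈ 5.0 + 3.5026*I)
(s + H(0))² = ((5 + √(-14 + √3)) - 4*0²)² = ((5 + √(-14 + √3)) - 4*0)² = ((5 + √(-14 + √3)) + 0)² = (5 + √(-14 + √3))²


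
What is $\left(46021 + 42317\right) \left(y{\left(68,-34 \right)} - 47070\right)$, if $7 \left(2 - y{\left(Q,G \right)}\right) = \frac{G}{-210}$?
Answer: $- \frac{1018684281662}{245} \approx -4.1579 \cdot 10^{9}$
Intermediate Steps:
$y{\left(Q,G \right)} = 2 + \frac{G}{1470}$ ($y{\left(Q,G \right)} = 2 - \frac{G \frac{1}{-210}}{7} = 2 - \frac{G \left(- \frac{1}{210}\right)}{7} = 2 - \frac{\left(- \frac{1}{210}\right) G}{7} = 2 + \frac{G}{1470}$)
$\left(46021 + 42317\right) \left(y{\left(68,-34 \right)} - 47070\right) = \left(46021 + 42317\right) \left(\left(2 + \frac{1}{1470} \left(-34\right)\right) - 47070\right) = 88338 \left(\left(2 - \frac{17}{735}\right) - 47070\right) = 88338 \left(\frac{1453}{735} - 47070\right) = 88338 \left(- \frac{34594997}{735}\right) = - \frac{1018684281662}{245}$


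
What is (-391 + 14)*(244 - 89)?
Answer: -58435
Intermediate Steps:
(-391 + 14)*(244 - 89) = -377*155 = -58435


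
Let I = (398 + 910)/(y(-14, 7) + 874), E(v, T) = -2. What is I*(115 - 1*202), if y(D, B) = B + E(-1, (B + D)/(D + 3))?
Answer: -37932/293 ≈ -129.46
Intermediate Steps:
y(D, B) = -2 + B (y(D, B) = B - 2 = -2 + B)
I = 436/293 (I = (398 + 910)/((-2 + 7) + 874) = 1308/(5 + 874) = 1308/879 = 1308*(1/879) = 436/293 ≈ 1.4881)
I*(115 - 1*202) = 436*(115 - 1*202)/293 = 436*(115 - 202)/293 = (436/293)*(-87) = -37932/293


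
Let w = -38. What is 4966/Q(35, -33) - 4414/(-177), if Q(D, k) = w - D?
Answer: -556760/12921 ≈ -43.090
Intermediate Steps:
Q(D, k) = -38 - D
4966/Q(35, -33) - 4414/(-177) = 4966/(-38 - 1*35) - 4414/(-177) = 4966/(-38 - 35) - 4414*(-1/177) = 4966/(-73) + 4414/177 = 4966*(-1/73) + 4414/177 = -4966/73 + 4414/177 = -556760/12921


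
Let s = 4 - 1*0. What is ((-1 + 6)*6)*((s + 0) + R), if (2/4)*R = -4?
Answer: -120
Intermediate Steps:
R = -8 (R = 2*(-4) = -8)
s = 4 (s = 4 + 0 = 4)
((-1 + 6)*6)*((s + 0) + R) = ((-1 + 6)*6)*((4 + 0) - 8) = (5*6)*(4 - 8) = 30*(-4) = -120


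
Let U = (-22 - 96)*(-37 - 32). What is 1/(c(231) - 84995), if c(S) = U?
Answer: -1/76853 ≈ -1.3012e-5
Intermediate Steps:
U = 8142 (U = -118*(-69) = 8142)
c(S) = 8142
1/(c(231) - 84995) = 1/(8142 - 84995) = 1/(-76853) = -1/76853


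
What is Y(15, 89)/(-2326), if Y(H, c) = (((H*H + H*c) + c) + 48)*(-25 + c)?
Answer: -54304/1163 ≈ -46.693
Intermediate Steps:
Y(H, c) = (-25 + c)*(48 + c + H² + H*c) (Y(H, c) = (((H² + H*c) + c) + 48)*(-25 + c) = ((c + H² + H*c) + 48)*(-25 + c) = (48 + c + H² + H*c)*(-25 + c) = (-25 + c)*(48 + c + H² + H*c))
Y(15, 89)/(-2326) = (-1200 + 89² - 25*15² + 23*89 + 15*89² + 89*15² - 25*15*89)/(-2326) = (-1200 + 7921 - 25*225 + 2047 + 15*7921 + 89*225 - 33375)*(-1/2326) = (-1200 + 7921 - 5625 + 2047 + 118815 + 20025 - 33375)*(-1/2326) = 108608*(-1/2326) = -54304/1163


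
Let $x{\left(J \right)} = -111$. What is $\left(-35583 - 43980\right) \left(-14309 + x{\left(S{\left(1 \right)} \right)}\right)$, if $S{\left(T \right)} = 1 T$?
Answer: $1147298460$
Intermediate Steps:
$S{\left(T \right)} = T$
$\left(-35583 - 43980\right) \left(-14309 + x{\left(S{\left(1 \right)} \right)}\right) = \left(-35583 - 43980\right) \left(-14309 - 111\right) = \left(-79563\right) \left(-14420\right) = 1147298460$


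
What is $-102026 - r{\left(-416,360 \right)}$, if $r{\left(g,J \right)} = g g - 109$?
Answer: $-274973$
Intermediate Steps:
$r{\left(g,J \right)} = -109 + g^{2}$ ($r{\left(g,J \right)} = g^{2} - 109 = -109 + g^{2}$)
$-102026 - r{\left(-416,360 \right)} = -102026 - \left(-109 + \left(-416\right)^{2}\right) = -102026 - \left(-109 + 173056\right) = -102026 - 172947 = -274973$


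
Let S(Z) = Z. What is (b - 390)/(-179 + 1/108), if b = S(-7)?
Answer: 42876/19331 ≈ 2.2180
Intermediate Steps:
b = -7
(b - 390)/(-179 + 1/108) = (-7 - 390)/(-179 + 1/108) = -397/(-179 + 1/108) = -397/(-19331/108) = -397*(-108/19331) = 42876/19331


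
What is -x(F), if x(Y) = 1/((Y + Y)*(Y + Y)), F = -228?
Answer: -1/207936 ≈ -4.8092e-6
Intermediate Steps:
x(Y) = 1/(4*Y²) (x(Y) = 1/((2*Y)*(2*Y)) = 1/(4*Y²))
-x(F) = -1/(4*(-228)²) = -1/(4*51984) = -1*1/207936 = -1/207936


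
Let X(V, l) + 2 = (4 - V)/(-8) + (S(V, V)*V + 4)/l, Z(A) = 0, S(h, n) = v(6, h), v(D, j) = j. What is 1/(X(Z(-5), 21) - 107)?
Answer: -42/4591 ≈ -0.0091483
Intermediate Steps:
S(h, n) = h
X(V, l) = -5/2 + V/8 + (4 + V²)/l (X(V, l) = -2 + ((4 - V)/(-8) + (V*V + 4)/l) = -2 + ((4 - V)*(-⅛) + (V² + 4)/l) = -2 + ((-½ + V/8) + (4 + V²)/l) = -2 + (-½ + V/8 + (4 + V²)/l) = -5/2 + V/8 + (4 + V²)/l)
1/(X(Z(-5), 21) - 107) = 1/((4 + 0² + (⅛)*21*(-20 + 0))/21 - 107) = 1/((4 + 0 + (⅛)*21*(-20))/21 - 107) = 1/((4 + 0 - 105/2)/21 - 107) = 1/((1/21)*(-97/2) - 107) = 1/(-97/42 - 107) = 1/(-4591/42) = -42/4591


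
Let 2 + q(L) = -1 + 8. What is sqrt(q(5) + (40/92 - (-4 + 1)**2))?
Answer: I*sqrt(1886)/23 ≈ 1.8882*I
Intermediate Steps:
q(L) = 5 (q(L) = -2 + (-1 + 8) = -2 + 7 = 5)
sqrt(q(5) + (40/92 - (-4 + 1)**2)) = sqrt(5 + (40/92 - (-4 + 1)**2)) = sqrt(5 + (40*(1/92) - 1*(-3)**2)) = sqrt(5 + (10/23 - 1*9)) = sqrt(5 + (10/23 - 9)) = sqrt(5 - 197/23) = sqrt(-82/23) = I*sqrt(1886)/23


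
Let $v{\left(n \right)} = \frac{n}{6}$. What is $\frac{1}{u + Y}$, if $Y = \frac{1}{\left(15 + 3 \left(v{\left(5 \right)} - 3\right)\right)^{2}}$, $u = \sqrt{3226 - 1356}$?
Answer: $- \frac{578}{78092127} + \frac{83521 \sqrt{1870}}{156184254} \approx 0.023117$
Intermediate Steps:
$v{\left(n \right)} = \frac{n}{6}$ ($v{\left(n \right)} = n \frac{1}{6} = \frac{n}{6}$)
$u = \sqrt{1870} \approx 43.243$
$Y = \frac{4}{289}$ ($Y = \frac{1}{\left(15 + 3 \left(\frac{1}{6} \cdot 5 - 3\right)\right)^{2}} = \frac{1}{\left(15 + 3 \left(\frac{5}{6} - 3\right)\right)^{2}} = \frac{1}{\left(15 + 3 \left(- \frac{13}{6}\right)\right)^{2}} = \frac{1}{\left(15 - \frac{13}{2}\right)^{2}} = \frac{1}{\left(\frac{17}{2}\right)^{2}} = \frac{1}{\frac{289}{4}} = \frac{4}{289} \approx 0.013841$)
$\frac{1}{u + Y} = \frac{1}{\sqrt{1870} + \frac{4}{289}} = \frac{1}{\frac{4}{289} + \sqrt{1870}}$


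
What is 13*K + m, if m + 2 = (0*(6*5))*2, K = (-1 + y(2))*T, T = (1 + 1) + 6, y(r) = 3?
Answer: 206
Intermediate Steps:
T = 8 (T = 2 + 6 = 8)
K = 16 (K = (-1 + 3)*8 = 2*8 = 16)
m = -2 (m = -2 + (0*(6*5))*2 = -2 + (0*30)*2 = -2 + 0*2 = -2 + 0 = -2)
13*K + m = 13*16 - 2 = 208 - 2 = 206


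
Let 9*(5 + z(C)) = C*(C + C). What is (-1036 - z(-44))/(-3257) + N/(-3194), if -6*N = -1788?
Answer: 16634510/46812861 ≈ 0.35534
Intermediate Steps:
N = 298 (N = -⅙*(-1788) = 298)
z(C) = -5 + 2*C²/9 (z(C) = -5 + (C*(C + C))/9 = -5 + (C*(2*C))/9 = -5 + (2*C²)/9 = -5 + 2*C²/9)
(-1036 - z(-44))/(-3257) + N/(-3194) = (-1036 - (-5 + (2/9)*(-44)²))/(-3257) + 298/(-3194) = (-1036 - (-5 + (2/9)*1936))*(-1/3257) + 298*(-1/3194) = (-1036 - (-5 + 3872/9))*(-1/3257) - 149/1597 = (-1036 - 1*3827/9)*(-1/3257) - 149/1597 = (-1036 - 3827/9)*(-1/3257) - 149/1597 = -13151/9*(-1/3257) - 149/1597 = 13151/29313 - 149/1597 = 16634510/46812861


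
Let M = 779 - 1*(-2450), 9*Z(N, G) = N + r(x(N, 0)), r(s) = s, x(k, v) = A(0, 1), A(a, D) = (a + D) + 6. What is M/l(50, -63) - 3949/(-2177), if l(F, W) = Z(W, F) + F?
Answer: 64821703/857738 ≈ 75.573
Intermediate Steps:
A(a, D) = 6 + D + a (A(a, D) = (D + a) + 6 = 6 + D + a)
x(k, v) = 7 (x(k, v) = 6 + 1 + 0 = 7)
Z(N, G) = 7/9 + N/9 (Z(N, G) = (N + 7)/9 = (7 + N)/9 = 7/9 + N/9)
l(F, W) = 7/9 + F + W/9 (l(F, W) = (7/9 + W/9) + F = 7/9 + F + W/9)
M = 3229 (M = 779 + 2450 = 3229)
M/l(50, -63) - 3949/(-2177) = 3229/(7/9 + 50 + (1/9)*(-63)) - 3949/(-2177) = 3229/(7/9 + 50 - 7) - 3949*(-1/2177) = 3229/(394/9) + 3949/2177 = 3229*(9/394) + 3949/2177 = 29061/394 + 3949/2177 = 64821703/857738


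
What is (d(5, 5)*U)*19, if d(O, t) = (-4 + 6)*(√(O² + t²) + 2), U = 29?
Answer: 2204 + 5510*√2 ≈ 9996.3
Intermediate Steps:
d(O, t) = 4 + 2*√(O² + t²) (d(O, t) = 2*(2 + √(O² + t²)) = 4 + 2*√(O² + t²))
(d(5, 5)*U)*19 = ((4 + 2*√(5² + 5²))*29)*19 = ((4 + 2*√(25 + 25))*29)*19 = ((4 + 2*√50)*29)*19 = ((4 + 2*(5*√2))*29)*19 = ((4 + 10*√2)*29)*19 = (116 + 290*√2)*19 = 2204 + 5510*√2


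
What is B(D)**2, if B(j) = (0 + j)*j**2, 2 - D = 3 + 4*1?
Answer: 15625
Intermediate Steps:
D = -5 (D = 2 - (3 + 4*1) = 2 - (3 + 4) = 2 - 1*7 = 2 - 7 = -5)
B(j) = j**3 (B(j) = j*j**2 = j**3)
B(D)**2 = ((-5)**3)**2 = (-125)**2 = 15625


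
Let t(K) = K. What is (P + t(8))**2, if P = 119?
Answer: 16129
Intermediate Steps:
(P + t(8))**2 = (119 + 8)**2 = 127**2 = 16129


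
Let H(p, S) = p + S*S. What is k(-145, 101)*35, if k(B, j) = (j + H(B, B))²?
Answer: 15407082635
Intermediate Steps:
H(p, S) = p + S²
k(B, j) = (B + j + B²)² (k(B, j) = (j + (B + B²))² = (B + j + B²)²)
k(-145, 101)*35 = (-145 + 101 + (-145)²)²*35 = (-145 + 101 + 21025)²*35 = 20981²*35 = 440202361*35 = 15407082635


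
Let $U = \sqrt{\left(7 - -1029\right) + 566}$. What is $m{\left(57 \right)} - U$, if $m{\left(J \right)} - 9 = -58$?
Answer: $-49 - 3 \sqrt{178} \approx -89.025$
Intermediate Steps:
$m{\left(J \right)} = -49$ ($m{\left(J \right)} = 9 - 58 = -49$)
$U = 3 \sqrt{178}$ ($U = \sqrt{\left(7 + 1029\right) + 566} = \sqrt{1036 + 566} = \sqrt{1602} = 3 \sqrt{178} \approx 40.025$)
$m{\left(57 \right)} - U = -49 - 3 \sqrt{178}$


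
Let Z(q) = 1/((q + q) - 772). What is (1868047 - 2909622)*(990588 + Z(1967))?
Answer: -3262462104109775/3162 ≈ -1.0318e+12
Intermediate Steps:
Z(q) = 1/(-772 + 2*q) (Z(q) = 1/(2*q - 772) = 1/(-772 + 2*q))
(1868047 - 2909622)*(990588 + Z(1967)) = (1868047 - 2909622)*(990588 + 1/(2*(-386 + 1967))) = -1041575*(990588 + (½)/1581) = -1041575*(990588 + (½)*(1/1581)) = -1041575*(990588 + 1/3162) = -1041575*3132239257/3162 = -3262462104109775/3162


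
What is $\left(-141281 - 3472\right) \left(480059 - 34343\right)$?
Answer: $-64518728148$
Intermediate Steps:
$\left(-141281 - 3472\right) \left(480059 - 34343\right) = \left(-144753\right) 445716 = -64518728148$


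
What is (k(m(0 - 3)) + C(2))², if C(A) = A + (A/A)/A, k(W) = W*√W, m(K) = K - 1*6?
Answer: (5 - 54*I)²/4 ≈ -722.75 - 135.0*I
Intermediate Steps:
m(K) = -6 + K (m(K) = K - 6 = -6 + K)
k(W) = W^(3/2)
C(A) = A + 1/A
(k(m(0 - 3)) + C(2))² = ((-6 + (0 - 3))^(3/2) + (2 + 1/2))² = ((-6 - 3)^(3/2) + (2 + ½))² = ((-9)^(3/2) + 5/2)² = (-27*I + 5/2)² = (5/2 - 27*I)²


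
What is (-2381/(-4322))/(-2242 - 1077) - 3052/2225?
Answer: -43785377061/31916997550 ≈ -1.3719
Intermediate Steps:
(-2381/(-4322))/(-2242 - 1077) - 3052/2225 = -2381*(-1/4322)/(-3319) - 3052*1/2225 = (2381/4322)*(-1/3319) - 3052/2225 = -2381/14344718 - 3052/2225 = -43785377061/31916997550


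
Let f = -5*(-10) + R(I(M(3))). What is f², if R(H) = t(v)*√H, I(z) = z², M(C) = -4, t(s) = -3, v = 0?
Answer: 1444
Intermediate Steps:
R(H) = -3*√H
f = 38 (f = -5*(-10) - 3*√((-4)²) = 50 - 3*√16 = 50 - 3*4 = 50 - 12 = 38)
f² = 38² = 1444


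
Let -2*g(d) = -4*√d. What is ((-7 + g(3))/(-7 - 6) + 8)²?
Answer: 12333/169 - 444*√3/169 ≈ 68.426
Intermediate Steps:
g(d) = 2*√d (g(d) = -(-2)*√d = 2*√d)
((-7 + g(3))/(-7 - 6) + 8)² = ((-7 + 2*√3)/(-7 - 6) + 8)² = ((-7 + 2*√3)/(-13) + 8)² = ((-7 + 2*√3)*(-1/13) + 8)² = ((7/13 - 2*√3/13) + 8)² = (111/13 - 2*√3/13)²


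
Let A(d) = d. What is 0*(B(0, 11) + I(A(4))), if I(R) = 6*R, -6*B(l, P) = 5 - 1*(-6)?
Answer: 0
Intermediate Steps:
B(l, P) = -11/6 (B(l, P) = -(5 - 1*(-6))/6 = -(5 + 6)/6 = -⅙*11 = -11/6)
0*(B(0, 11) + I(A(4))) = 0*(-11/6 + 6*4) = 0*(-11/6 + 24) = 0*(133/6) = 0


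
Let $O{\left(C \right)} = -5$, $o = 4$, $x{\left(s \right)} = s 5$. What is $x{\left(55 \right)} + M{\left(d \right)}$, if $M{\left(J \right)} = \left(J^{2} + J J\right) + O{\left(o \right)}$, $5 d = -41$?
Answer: $\frac{10112}{25} \approx 404.48$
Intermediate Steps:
$x{\left(s \right)} = 5 s$
$d = - \frac{41}{5}$ ($d = \frac{1}{5} \left(-41\right) = - \frac{41}{5} \approx -8.2$)
$M{\left(J \right)} = -5 + 2 J^{2}$ ($M{\left(J \right)} = \left(J^{2} + J J\right) - 5 = \left(J^{2} + J^{2}\right) - 5 = 2 J^{2} - 5 = -5 + 2 J^{2}$)
$x{\left(55 \right)} + M{\left(d \right)} = 5 \cdot 55 - \left(5 - 2 \left(- \frac{41}{5}\right)^{2}\right) = 275 + \left(-5 + 2 \cdot \frac{1681}{25}\right) = 275 + \left(-5 + \frac{3362}{25}\right) = 275 + \frac{3237}{25} = \frac{10112}{25}$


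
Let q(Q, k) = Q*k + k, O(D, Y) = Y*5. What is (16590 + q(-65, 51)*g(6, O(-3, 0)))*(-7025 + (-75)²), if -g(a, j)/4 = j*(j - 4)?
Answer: -23226000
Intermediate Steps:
O(D, Y) = 5*Y
q(Q, k) = k + Q*k
g(a, j) = -4*j*(-4 + j) (g(a, j) = -4*j*(j - 4) = -4*j*(-4 + j))
(16590 + q(-65, 51)*g(6, O(-3, 0)))*(-7025 + (-75)²) = (16590 + (51*(1 - 65))*(4*(5*0)*(4 - 5*0)))*(-7025 + (-75)²) = (16590 + (51*(-64))*(4*0*(4 - 1*0)))*(-7025 + 5625) = (16590 - 13056*0*(4 + 0))*(-1400) = (16590 - 13056*0*4)*(-1400) = (16590 - 3264*0)*(-1400) = (16590 + 0)*(-1400) = 16590*(-1400) = -23226000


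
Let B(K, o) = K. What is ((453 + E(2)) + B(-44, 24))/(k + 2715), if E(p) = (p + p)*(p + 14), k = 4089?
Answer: 473/6804 ≈ 0.069518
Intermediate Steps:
E(p) = 2*p*(14 + p) (E(p) = (2*p)*(14 + p) = 2*p*(14 + p))
((453 + E(2)) + B(-44, 24))/(k + 2715) = ((453 + 2*2*(14 + 2)) - 44)/(4089 + 2715) = ((453 + 2*2*16) - 44)/6804 = ((453 + 64) - 44)*(1/6804) = (517 - 44)*(1/6804) = 473*(1/6804) = 473/6804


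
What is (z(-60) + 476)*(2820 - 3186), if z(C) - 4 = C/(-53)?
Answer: -9333000/53 ≈ -1.7609e+5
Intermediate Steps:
z(C) = 4 - C/53 (z(C) = 4 + C/(-53) = 4 + C*(-1/53) = 4 - C/53)
(z(-60) + 476)*(2820 - 3186) = ((4 - 1/53*(-60)) + 476)*(2820 - 3186) = ((4 + 60/53) + 476)*(-366) = (272/53 + 476)*(-366) = (25500/53)*(-366) = -9333000/53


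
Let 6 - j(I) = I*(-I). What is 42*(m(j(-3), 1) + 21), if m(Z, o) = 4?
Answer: 1050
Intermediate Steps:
j(I) = 6 + I² (j(I) = 6 - I*(-I) = 6 - (-1)*I² = 6 + I²)
42*(m(j(-3), 1) + 21) = 42*(4 + 21) = 42*25 = 1050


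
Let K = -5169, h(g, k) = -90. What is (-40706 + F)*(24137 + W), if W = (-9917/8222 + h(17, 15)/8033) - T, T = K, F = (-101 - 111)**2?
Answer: 4101329866399285/33023663 ≈ 1.2419e+8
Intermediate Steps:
F = 44944 (F = (-212)**2 = 44944)
T = -5169
W = 341318224853/66047326 (W = (-9917/8222 - 90/8033) - 1*(-5169) = (-9917*1/8222 - 90*1/8033) + 5169 = (-9917/8222 - 90/8033) + 5169 = -80403241/66047326 + 5169 = 341318224853/66047326 ≈ 5167.8)
(-40706 + F)*(24137 + W) = (-40706 + 44944)*(24137 + 341318224853/66047326) = 4238*(1935502532515/66047326) = 4101329866399285/33023663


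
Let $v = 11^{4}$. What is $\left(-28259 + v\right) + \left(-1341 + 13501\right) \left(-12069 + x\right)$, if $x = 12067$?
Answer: $-37938$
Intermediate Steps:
$v = 14641$
$\left(-28259 + v\right) + \left(-1341 + 13501\right) \left(-12069 + x\right) = \left(-28259 + 14641\right) + \left(-1341 + 13501\right) \left(-12069 + 12067\right) = -13618 + 12160 \left(-2\right) = -13618 - 24320 = -37938$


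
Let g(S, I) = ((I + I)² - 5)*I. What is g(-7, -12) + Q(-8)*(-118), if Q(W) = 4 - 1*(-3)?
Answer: -7678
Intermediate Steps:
Q(W) = 7 (Q(W) = 4 + 3 = 7)
g(S, I) = I*(-5 + 4*I²) (g(S, I) = ((2*I)² - 5)*I = (4*I² - 5)*I = (-5 + 4*I²)*I = I*(-5 + 4*I²))
g(-7, -12) + Q(-8)*(-118) = -12*(-5 + 4*(-12)²) + 7*(-118) = -12*(-5 + 4*144) - 826 = -12*(-5 + 576) - 826 = -12*571 - 826 = -6852 - 826 = -7678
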